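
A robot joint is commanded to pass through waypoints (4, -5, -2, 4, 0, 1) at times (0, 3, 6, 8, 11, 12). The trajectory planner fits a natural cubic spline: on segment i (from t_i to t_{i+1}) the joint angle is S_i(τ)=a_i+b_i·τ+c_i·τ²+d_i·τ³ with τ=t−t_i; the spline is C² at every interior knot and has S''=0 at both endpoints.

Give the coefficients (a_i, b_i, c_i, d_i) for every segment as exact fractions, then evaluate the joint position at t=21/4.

Δ: Δ0=-3, Δ1=1, Δ2=3, Δ3=-4/3, Δ4=1
row 1: diag=12, rhs=24; c'=1/4, d'=2
row 2: denom=10−3·1/4=37/4; d'=(12−3·2)/(37/4)=24/37
row 3: denom=10−2·8/37=354/37; d'=(-26−2·24/37)/(354/37)=-505/177
row 4: denom=8−3·37/118=833/118; d'=(14−3·-505/177)/(833/118)=2662/833
back: M4=2662/833
back: M3=-505/177−37/118·2662/833=-9634/2499
back: M2=24/37−8/37·-9634/2499=3704/2499
back: M1=2−1/4·3704/2499=4072/2499
M: M0=0, M1=4072/2499, M2=3704/2499, M3=-9634/2499, M4=2662/833, M5=0
seg 0: a=4, c=M0/2=0, d=(M1−M0)/(6·3)=2036/22491, b=Δ0−h0·(2M0+M1)/6=-9533/2499
seg 1: a=-5, c=M1/2=2036/2499, d=(M2−M1)/(6·3)=-184/22491, b=Δ1−h1·(2M1+M2)/6=-3425/2499
seg 2: a=-2, c=M2/2=1852/2499, d=(M3−M2)/(6·2)=-741/1666, b=Δ2−h2·(2M2+M3)/6=1177/357
seg 3: a=4, c=M3/2=-4817/2499, d=(M4−M3)/(6·3)=8810/22491, b=Δ3−h3·(2M3+M4)/6=2309/2499
seg 4: a=0, c=M4/2=1331/833, d=(M5−M4)/(6·1)=-1331/2499, b=Δ4−h4·(2M4+M5)/6=-163/2499
t_q=21/4 → seg 1, τ=9/4; S=-5+-3425/2499·τ+2036/2499·τ²+-184/22491·τ³=-27005/6664

  seg 0: a=4 b=-9533/2499 c=0 d=2036/22491
  seg 1: a=-5 b=-3425/2499 c=2036/2499 d=-184/22491
  seg 2: a=-2 b=1177/357 c=1852/2499 d=-741/1666
  seg 3: a=4 b=2309/2499 c=-4817/2499 d=8810/22491
  seg 4: a=0 b=-163/2499 c=1331/833 d=-1331/2499
S(21/4) = -27005/6664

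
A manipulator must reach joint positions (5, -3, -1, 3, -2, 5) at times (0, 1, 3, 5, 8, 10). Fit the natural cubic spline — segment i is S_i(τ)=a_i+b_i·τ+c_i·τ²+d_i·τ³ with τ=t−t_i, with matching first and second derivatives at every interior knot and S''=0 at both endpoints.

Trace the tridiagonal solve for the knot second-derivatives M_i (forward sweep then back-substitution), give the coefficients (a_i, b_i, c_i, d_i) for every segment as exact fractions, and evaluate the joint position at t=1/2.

  seg 0: a=5 b=-26935/2823 c=0 d=4351/2823
  seg 1: a=-3 b=-13882/2823 c=4351/941 d=-9401/11292
  seg 2: a=-1 b=10127/2823 c=-699/1882 d=-596/2823
  seg 3: a=3 b=-1219/2823 c=-3083/1882 d=6925/16938
  seg 4: a=-2 b=4393/5646 c=1921/941 d=-1921/5646
S(1/2) = 3177/7528

Δ: Δ0=-8, Δ1=1, Δ2=2, Δ3=-5/3, Δ4=7/2
row 1: diag=6, rhs=54; c'=1/3, d'=9
row 2: denom=8−2·1/3=22/3; d'=(6−2·9)/(22/3)=-18/11
row 3: denom=10−2·3/11=104/11; d'=(-22−2·-18/11)/(104/11)=-103/52
row 4: denom=10−3·33/104=941/104; d'=(31−3·-103/52)/(941/104)=3842/941
back: M4=3842/941
back: M3=-103/52−33/104·3842/941=-3083/941
back: M2=-18/11−3/11·-3083/941=-699/941
back: M1=9−1/3·-699/941=8702/941
M: M0=0, M1=8702/941, M2=-699/941, M3=-3083/941, M4=3842/941, M5=0
seg 0: a=5, c=M0/2=0, d=(M1−M0)/(6·1)=4351/2823, b=Δ0−h0·(2M0+M1)/6=-26935/2823
seg 1: a=-3, c=M1/2=4351/941, d=(M2−M1)/(6·2)=-9401/11292, b=Δ1−h1·(2M1+M2)/6=-13882/2823
seg 2: a=-1, c=M2/2=-699/1882, d=(M3−M2)/(6·2)=-596/2823, b=Δ2−h2·(2M2+M3)/6=10127/2823
seg 3: a=3, c=M3/2=-3083/1882, d=(M4−M3)/(6·3)=6925/16938, b=Δ3−h3·(2M3+M4)/6=-1219/2823
seg 4: a=-2, c=M4/2=1921/941, d=(M5−M4)/(6·2)=-1921/5646, b=Δ4−h4·(2M4+M5)/6=4393/5646
t_q=1/2 → seg 0, τ=1/2; S=5+-26935/2823·τ+0·τ²+4351/2823·τ³=3177/7528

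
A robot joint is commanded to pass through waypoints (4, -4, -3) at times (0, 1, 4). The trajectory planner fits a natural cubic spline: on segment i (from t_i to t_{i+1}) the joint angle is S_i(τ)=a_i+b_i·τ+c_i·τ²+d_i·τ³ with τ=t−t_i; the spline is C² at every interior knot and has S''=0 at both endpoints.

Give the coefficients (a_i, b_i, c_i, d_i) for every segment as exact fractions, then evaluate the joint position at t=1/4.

Δ: Δ0=-8, Δ1=1/3
row 1: diag=8, rhs=50; c'=3/8, d'=25/4
back: M1=25/4
M: M0=0, M1=25/4, M2=0
seg 0: a=4, c=M0/2=0, d=(M1−M0)/(6·1)=25/24, b=Δ0−h0·(2M0+M1)/6=-217/24
seg 1: a=-4, c=M1/2=25/8, d=(M2−M1)/(6·3)=-25/72, b=Δ1−h1·(2M1+M2)/6=-71/12
t_q=1/4 → seg 0, τ=1/4; S=4+-217/24·τ+0·τ²+25/24·τ³=899/512

  seg 0: a=4 b=-217/24 c=0 d=25/24
  seg 1: a=-4 b=-71/12 c=25/8 d=-25/72
S(1/4) = 899/512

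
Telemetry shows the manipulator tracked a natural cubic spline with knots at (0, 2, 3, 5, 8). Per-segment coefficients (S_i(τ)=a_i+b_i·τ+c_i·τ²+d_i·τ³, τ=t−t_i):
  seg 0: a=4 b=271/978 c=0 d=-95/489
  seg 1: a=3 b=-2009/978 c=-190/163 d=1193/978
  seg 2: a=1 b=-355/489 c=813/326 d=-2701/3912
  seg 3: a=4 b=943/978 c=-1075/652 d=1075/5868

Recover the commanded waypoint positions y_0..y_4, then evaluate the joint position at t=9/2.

y_0 = S_0(0) = a_0 = 4
y_1 = S_1(0) = a_1 = 3
y_2 = S_2(0) = a_2 = 1
y_3 = S_3(0) = a_3 = 4
y_4 = S_3(3) = -3
t_q=9/2 is in segment 2 (τ=3/2); S_2(τ)=33299/10432

y_0=4 y_1=3 y_2=1 y_3=4 y_4=-3
S(9/2) = 33299/10432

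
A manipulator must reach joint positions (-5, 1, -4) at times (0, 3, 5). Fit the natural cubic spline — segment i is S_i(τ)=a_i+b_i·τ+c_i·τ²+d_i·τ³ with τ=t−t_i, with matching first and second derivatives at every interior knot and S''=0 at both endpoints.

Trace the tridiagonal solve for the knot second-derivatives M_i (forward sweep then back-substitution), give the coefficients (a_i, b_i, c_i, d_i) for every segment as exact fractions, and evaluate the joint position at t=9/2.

  seg 0: a=-5 b=67/20 c=0 d=-3/20
  seg 1: a=1 b=-7/10 c=-27/20 d=9/40
S(9/2) = -149/64

Δ: Δ0=2, Δ1=-5/2
row 1: diag=10, rhs=-27; c'=1/5, d'=-27/10
back: M1=-27/10
M: M0=0, M1=-27/10, M2=0
seg 0: a=-5, c=M0/2=0, d=(M1−M0)/(6·3)=-3/20, b=Δ0−h0·(2M0+M1)/6=67/20
seg 1: a=1, c=M1/2=-27/20, d=(M2−M1)/(6·2)=9/40, b=Δ1−h1·(2M1+M2)/6=-7/10
t_q=9/2 → seg 1, τ=3/2; S=1+-7/10·τ+-27/20·τ²+9/40·τ³=-149/64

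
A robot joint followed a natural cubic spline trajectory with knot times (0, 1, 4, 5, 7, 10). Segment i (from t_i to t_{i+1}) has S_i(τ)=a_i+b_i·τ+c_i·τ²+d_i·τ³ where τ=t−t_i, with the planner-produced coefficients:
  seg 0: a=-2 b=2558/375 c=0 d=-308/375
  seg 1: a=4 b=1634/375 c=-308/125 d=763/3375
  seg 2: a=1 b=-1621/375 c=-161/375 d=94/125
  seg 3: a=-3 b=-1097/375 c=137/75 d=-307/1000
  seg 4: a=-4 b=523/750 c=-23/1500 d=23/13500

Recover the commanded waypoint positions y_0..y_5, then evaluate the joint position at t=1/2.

y_0=-2 y_1=4 y_2=1 y_3=-3 y_4=-4 y_5=-2
S(1/2) = 327/250

y_0 = S_0(0) = a_0 = -2
y_1 = S_1(0) = a_1 = 4
y_2 = S_2(0) = a_2 = 1
y_3 = S_3(0) = a_3 = -3
y_4 = S_4(0) = a_4 = -4
y_5 = S_4(3) = -2
t_q=1/2 is in segment 0 (τ=1/2); S_0(τ)=327/250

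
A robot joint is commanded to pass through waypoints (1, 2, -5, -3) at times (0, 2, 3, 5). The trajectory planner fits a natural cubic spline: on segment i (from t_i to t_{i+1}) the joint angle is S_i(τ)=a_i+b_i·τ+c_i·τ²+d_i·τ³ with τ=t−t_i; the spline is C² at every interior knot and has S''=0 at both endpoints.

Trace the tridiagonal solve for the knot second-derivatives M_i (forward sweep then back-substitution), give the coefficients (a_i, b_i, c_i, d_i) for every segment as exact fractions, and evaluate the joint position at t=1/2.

Δ: Δ0=1/2, Δ1=-7, Δ2=1
row 1: diag=6, rhs=-45; c'=1/6, d'=-15/2
row 2: denom=6−1·1/6=35/6; d'=(48−1·-15/2)/(35/6)=333/35
back: M2=333/35
back: M1=-15/2−1/6·333/35=-318/35
M: M0=0, M1=-318/35, M2=333/35, M3=0
seg 0: a=1, c=M0/2=0, d=(M1−M0)/(6·2)=-53/70, b=Δ0−h0·(2M0+M1)/6=247/70
seg 1: a=2, c=M1/2=-159/35, d=(M2−M1)/(6·1)=31/10, b=Δ1−h1·(2M1+M2)/6=-389/70
seg 2: a=-5, c=M2/2=333/70, d=(M3−M2)/(6·2)=-111/140, b=Δ2−h2·(2M2+M3)/6=-187/35
t_q=1/2 → seg 0, τ=1/2; S=1+247/70·τ+0·τ²+-53/70·τ³=299/112

  seg 0: a=1 b=247/70 c=0 d=-53/70
  seg 1: a=2 b=-389/70 c=-159/35 d=31/10
  seg 2: a=-5 b=-187/35 c=333/70 d=-111/140
S(1/2) = 299/112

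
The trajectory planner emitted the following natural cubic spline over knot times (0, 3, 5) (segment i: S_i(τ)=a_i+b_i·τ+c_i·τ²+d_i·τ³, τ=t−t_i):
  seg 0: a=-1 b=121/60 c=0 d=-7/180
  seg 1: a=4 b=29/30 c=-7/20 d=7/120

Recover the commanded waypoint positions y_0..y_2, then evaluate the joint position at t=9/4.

y_0=-1 y_1=4 y_2=5
S(9/4) = 3961/1280

y_0 = S_0(0) = a_0 = -1
y_1 = S_1(0) = a_1 = 4
y_2 = S_1(2) = 5
t_q=9/4 is in segment 0 (τ=9/4); S_0(τ)=3961/1280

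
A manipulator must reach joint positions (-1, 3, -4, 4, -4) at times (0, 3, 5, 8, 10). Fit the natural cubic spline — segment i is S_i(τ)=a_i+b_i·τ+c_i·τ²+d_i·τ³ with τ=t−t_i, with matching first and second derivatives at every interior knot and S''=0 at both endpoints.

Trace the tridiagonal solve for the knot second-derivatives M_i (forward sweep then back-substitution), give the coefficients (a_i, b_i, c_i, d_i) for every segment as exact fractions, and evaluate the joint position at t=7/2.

Δ: Δ0=4/3, Δ1=-7/2, Δ2=8/3, Δ3=-4
row 1: diag=10, rhs=-29; c'=1/5, d'=-29/10
row 2: denom=10−2·1/5=48/5; d'=(37−2·-29/10)/(48/5)=107/24
row 3: denom=10−3·5/16=145/16; d'=(-40−3·107/24)/(145/16)=-854/145
back: M3=-854/145
back: M2=107/24−5/16·-854/145=548/87
back: M1=-29/10−1/5·548/87=-3619/870
M: M0=0, M1=-3619/870, M2=548/87, M3=-854/145, M4=0
seg 0: a=-1, c=M0/2=0, d=(M1−M0)/(6·3)=-3619/15660, b=Δ0−h0·(2M0+M1)/6=5939/1740
seg 1: a=3, c=M1/2=-3619/1740, d=(M2−M1)/(6·2)=1011/1160, b=Δ1−h1·(2M1+M2)/6=-2459/870
seg 2: a=-4, c=M2/2=274/87, d=(M3−M2)/(6·3)=-2651/3915, b=Δ2−h2·(2M2+M3)/6=-299/435
seg 3: a=4, c=M3/2=-427/145, d=(M4−M3)/(6·2)=427/870, b=Δ3−h3·(2M3+M4)/6=-32/435
t_q=7/2 → seg 1, τ=1/2; S=3+-2459/870·τ+-3619/1740·τ²+1011/1160·τ³=10911/9280

  seg 0: a=-1 b=5939/1740 c=0 d=-3619/15660
  seg 1: a=3 b=-2459/870 c=-3619/1740 d=1011/1160
  seg 2: a=-4 b=-299/435 c=274/87 d=-2651/3915
  seg 3: a=4 b=-32/435 c=-427/145 d=427/870
S(7/2) = 10911/9280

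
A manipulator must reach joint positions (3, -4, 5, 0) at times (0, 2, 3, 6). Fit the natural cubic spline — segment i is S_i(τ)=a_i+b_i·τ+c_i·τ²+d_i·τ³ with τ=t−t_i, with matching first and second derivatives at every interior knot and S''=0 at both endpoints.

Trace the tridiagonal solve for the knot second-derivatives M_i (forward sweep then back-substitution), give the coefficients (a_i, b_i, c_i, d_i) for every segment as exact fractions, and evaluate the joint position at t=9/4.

Δ: Δ0=-7/2, Δ1=9, Δ2=-5/3
row 1: diag=6, rhs=75; c'=1/6, d'=25/2
row 2: denom=8−1·1/6=47/6; d'=(-64−1·25/2)/(47/6)=-459/47
back: M2=-459/47
back: M1=25/2−1/6·-459/47=664/47
M: M0=0, M1=664/47, M2=-459/47, M3=0
seg 0: a=3, c=M0/2=0, d=(M1−M0)/(6·2)=166/141, b=Δ0−h0·(2M0+M1)/6=-2315/282
seg 1: a=-4, c=M1/2=332/47, d=(M2−M1)/(6·1)=-1123/282, b=Δ1−h1·(2M1+M2)/6=1669/282
seg 2: a=5, c=M2/2=-459/94, d=(M3−M2)/(6·3)=51/94, b=Δ2−h2·(2M2+M3)/6=1142/141
t_q=9/4 → seg 1, τ=1/4; S=-4+1669/282·τ+332/47·τ²+-1123/282·τ³=-12881/6016

  seg 0: a=3 b=-2315/282 c=0 d=166/141
  seg 1: a=-4 b=1669/282 c=332/47 d=-1123/282
  seg 2: a=5 b=1142/141 c=-459/94 d=51/94
S(9/4) = -12881/6016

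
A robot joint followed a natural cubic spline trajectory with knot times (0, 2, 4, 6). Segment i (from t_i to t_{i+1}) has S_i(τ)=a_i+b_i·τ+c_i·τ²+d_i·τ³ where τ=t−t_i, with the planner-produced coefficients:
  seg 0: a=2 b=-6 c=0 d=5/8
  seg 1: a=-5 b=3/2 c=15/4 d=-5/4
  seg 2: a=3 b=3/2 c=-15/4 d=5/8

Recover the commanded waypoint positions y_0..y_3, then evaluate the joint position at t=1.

y_0=2 y_1=-5 y_2=3 y_3=-4
S(1) = -27/8

y_0 = S_0(0) = a_0 = 2
y_1 = S_1(0) = a_1 = -5
y_2 = S_2(0) = a_2 = 3
y_3 = S_2(2) = -4
t_q=1 is in segment 0 (τ=1); S_0(τ)=-27/8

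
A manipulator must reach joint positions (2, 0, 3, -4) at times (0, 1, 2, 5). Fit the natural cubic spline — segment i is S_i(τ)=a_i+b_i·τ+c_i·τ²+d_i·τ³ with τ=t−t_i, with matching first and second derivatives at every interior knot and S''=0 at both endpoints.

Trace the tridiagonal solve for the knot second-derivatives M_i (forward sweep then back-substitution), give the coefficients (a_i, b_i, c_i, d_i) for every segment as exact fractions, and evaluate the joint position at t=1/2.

  seg 0: a=2 b=-322/93 c=0 d=136/93
  seg 1: a=0 b=86/93 c=136/31 d=-215/93
  seg 2: a=3 b=257/93 c=-79/31 d=79/279
S(1/2) = 14/31

Δ: Δ0=-2, Δ1=3, Δ2=-7/3
row 1: diag=4, rhs=30; c'=1/4, d'=15/2
row 2: denom=8−1·1/4=31/4; d'=(-32−1·15/2)/(31/4)=-158/31
back: M2=-158/31
back: M1=15/2−1/4·-158/31=272/31
M: M0=0, M1=272/31, M2=-158/31, M3=0
seg 0: a=2, c=M0/2=0, d=(M1−M0)/(6·1)=136/93, b=Δ0−h0·(2M0+M1)/6=-322/93
seg 1: a=0, c=M1/2=136/31, d=(M2−M1)/(6·1)=-215/93, b=Δ1−h1·(2M1+M2)/6=86/93
seg 2: a=3, c=M2/2=-79/31, d=(M3−M2)/(6·3)=79/279, b=Δ2−h2·(2M2+M3)/6=257/93
t_q=1/2 → seg 0, τ=1/2; S=2+-322/93·τ+0·τ²+136/93·τ³=14/31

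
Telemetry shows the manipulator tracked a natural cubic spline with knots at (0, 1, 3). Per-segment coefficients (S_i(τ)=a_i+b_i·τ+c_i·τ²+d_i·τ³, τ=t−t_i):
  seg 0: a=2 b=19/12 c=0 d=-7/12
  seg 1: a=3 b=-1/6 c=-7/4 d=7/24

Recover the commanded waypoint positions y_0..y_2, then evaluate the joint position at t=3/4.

y_0 = S_0(0) = a_0 = 2
y_1 = S_1(0) = a_1 = 3
y_2 = S_1(2) = -2
t_q=3/4 is in segment 0 (τ=3/4); S_0(τ)=753/256

y_0=2 y_1=3 y_2=-2
S(3/4) = 753/256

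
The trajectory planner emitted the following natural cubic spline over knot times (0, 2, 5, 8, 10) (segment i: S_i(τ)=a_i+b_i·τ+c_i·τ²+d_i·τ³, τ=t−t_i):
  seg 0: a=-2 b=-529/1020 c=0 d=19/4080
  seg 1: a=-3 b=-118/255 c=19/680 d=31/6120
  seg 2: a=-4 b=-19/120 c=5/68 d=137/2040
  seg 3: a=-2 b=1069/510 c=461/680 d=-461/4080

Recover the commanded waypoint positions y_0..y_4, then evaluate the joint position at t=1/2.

y_0=-2 y_1=-3 y_2=-4 y_3=-2 y_4=4
S(1/2) = -4915/2176

y_0 = S_0(0) = a_0 = -2
y_1 = S_1(0) = a_1 = -3
y_2 = S_2(0) = a_2 = -4
y_3 = S_3(0) = a_3 = -2
y_4 = S_3(2) = 4
t_q=1/2 is in segment 0 (τ=1/2); S_0(τ)=-4915/2176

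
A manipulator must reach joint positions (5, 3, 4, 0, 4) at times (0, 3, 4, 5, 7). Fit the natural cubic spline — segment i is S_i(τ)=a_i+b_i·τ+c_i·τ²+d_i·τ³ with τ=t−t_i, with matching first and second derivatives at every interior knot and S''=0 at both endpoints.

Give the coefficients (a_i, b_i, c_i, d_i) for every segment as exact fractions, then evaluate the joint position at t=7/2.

Δ: Δ0=-2/3, Δ1=1, Δ2=-4, Δ3=2
row 1: diag=8, rhs=10; c'=1/8, d'=5/4
row 2: denom=4−1·1/8=31/8; d'=(-30−1·5/4)/(31/8)=-250/31
row 3: denom=6−1·8/31=178/31; d'=(36−1·-250/31)/(178/31)=683/89
back: M3=683/89
back: M2=-250/31−8/31·683/89=-894/89
back: M1=5/4−1/8·-894/89=223/89
M: M0=0, M1=223/89, M2=-894/89, M3=683/89, M4=0
seg 0: a=5, c=M0/2=0, d=(M1−M0)/(6·3)=223/1602, b=Δ0−h0·(2M0+M1)/6=-1025/534
seg 1: a=3, c=M1/2=223/178, d=(M2−M1)/(6·1)=-1117/534, b=Δ1−h1·(2M1+M2)/6=491/267
seg 2: a=4, c=M2/2=-447/89, d=(M3−M2)/(6·1)=1577/534, b=Δ2−h2·(2M2+M3)/6=-1031/534
seg 3: a=0, c=M3/2=683/178, d=(M4−M3)/(6·2)=-683/1068, b=Δ3−h3·(2M3+M4)/6=-832/267
t_q=7/2 → seg 1, τ=1/2; S=3+491/267·τ+223/178·τ²+-1117/534·τ³=5655/1424

  seg 0: a=5 b=-1025/534 c=0 d=223/1602
  seg 1: a=3 b=491/267 c=223/178 d=-1117/534
  seg 2: a=4 b=-1031/534 c=-447/89 d=1577/534
  seg 3: a=0 b=-832/267 c=683/178 d=-683/1068
S(7/2) = 5655/1424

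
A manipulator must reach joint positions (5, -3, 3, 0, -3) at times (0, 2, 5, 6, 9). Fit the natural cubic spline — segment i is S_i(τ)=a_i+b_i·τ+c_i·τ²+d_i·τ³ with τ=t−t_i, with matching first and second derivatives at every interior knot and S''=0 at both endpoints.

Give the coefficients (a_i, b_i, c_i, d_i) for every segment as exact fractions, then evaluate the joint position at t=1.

Δ: Δ0=-4, Δ1=2, Δ2=-3, Δ3=-1
row 1: diag=10, rhs=36; c'=3/10, d'=18/5
row 2: denom=8−3·3/10=71/10; d'=(-30−3·18/5)/(71/10)=-408/71
row 3: denom=8−1·10/71=558/71; d'=(12−1·-408/71)/(558/71)=70/31
back: M3=70/31
back: M2=-408/71−10/71·70/31=-188/31
back: M1=18/5−3/10·-188/31=168/31
M: M0=0, M1=168/31, M2=-188/31, M3=70/31, M4=0
seg 0: a=5, c=M0/2=0, d=(M1−M0)/(6·2)=14/31, b=Δ0−h0·(2M0+M1)/6=-180/31
seg 1: a=-3, c=M1/2=84/31, d=(M2−M1)/(6·3)=-178/279, b=Δ1−h1·(2M1+M2)/6=-12/31
seg 2: a=3, c=M2/2=-94/31, d=(M3−M2)/(6·1)=43/31, b=Δ2−h2·(2M2+M3)/6=-42/31
seg 3: a=0, c=M3/2=35/31, d=(M4−M3)/(6·3)=-35/279, b=Δ3−h3·(2M3+M4)/6=-101/31
t_q=1 → seg 0, τ=1; S=5+-180/31·τ+0·τ²+14/31·τ³=-11/31

  seg 0: a=5 b=-180/31 c=0 d=14/31
  seg 1: a=-3 b=-12/31 c=84/31 d=-178/279
  seg 2: a=3 b=-42/31 c=-94/31 d=43/31
  seg 3: a=0 b=-101/31 c=35/31 d=-35/279
S(1) = -11/31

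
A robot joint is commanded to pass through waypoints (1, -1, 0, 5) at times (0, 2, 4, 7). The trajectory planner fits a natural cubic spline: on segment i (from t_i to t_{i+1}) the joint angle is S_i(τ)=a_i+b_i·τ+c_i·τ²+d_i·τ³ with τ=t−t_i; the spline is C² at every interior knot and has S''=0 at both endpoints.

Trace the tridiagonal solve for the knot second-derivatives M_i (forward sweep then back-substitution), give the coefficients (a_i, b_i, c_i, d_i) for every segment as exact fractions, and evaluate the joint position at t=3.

  seg 0: a=1 b=-4/3 c=0 d=1/12
  seg 1: a=-1 b=-1/3 c=1/2 d=-1/24
  seg 2: a=0 b=7/6 c=1/4 d=-1/36
S(3) = -7/8

Δ: Δ0=-1, Δ1=1/2, Δ2=5/3
row 1: diag=8, rhs=9; c'=1/4, d'=9/8
row 2: denom=10−2·1/4=19/2; d'=(7−2·9/8)/(19/2)=1/2
back: M2=1/2
back: M1=9/8−1/4·1/2=1
M: M0=0, M1=1, M2=1/2, M3=0
seg 0: a=1, c=M0/2=0, d=(M1−M0)/(6·2)=1/12, b=Δ0−h0·(2M0+M1)/6=-4/3
seg 1: a=-1, c=M1/2=1/2, d=(M2−M1)/(6·2)=-1/24, b=Δ1−h1·(2M1+M2)/6=-1/3
seg 2: a=0, c=M2/2=1/4, d=(M3−M2)/(6·3)=-1/36, b=Δ2−h2·(2M2+M3)/6=7/6
t_q=3 → seg 1, τ=1; S=-1+-1/3·τ+1/2·τ²+-1/24·τ³=-7/8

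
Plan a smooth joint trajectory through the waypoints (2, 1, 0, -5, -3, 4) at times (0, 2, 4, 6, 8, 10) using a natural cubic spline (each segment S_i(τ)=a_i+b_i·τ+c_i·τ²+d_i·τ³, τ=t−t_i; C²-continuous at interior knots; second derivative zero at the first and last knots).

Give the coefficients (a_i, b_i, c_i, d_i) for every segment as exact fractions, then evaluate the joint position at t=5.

Δ: Δ0=-1/2, Δ1=-1/2, Δ2=-5/2, Δ3=1, Δ4=7/2
row 1: diag=8, rhs=0; c'=1/4, d'=0
row 2: denom=8−2·1/4=15/2; d'=(-12−2·0)/(15/2)=-8/5
row 3: denom=8−2·4/15=112/15; d'=(21−2·-8/5)/(112/15)=363/112
row 4: denom=8−2·15/56=209/28; d'=(15−2·363/112)/(209/28)=477/418
back: M4=477/418
back: M3=363/112−15/56·477/418=1227/418
back: M2=-8/5−4/15·1227/418=-498/209
back: M1=0−1/4·-498/209=249/418
M: M0=0, M1=249/418, M2=-498/209, M3=1227/418, M4=477/418, M5=0
seg 0: a=2, c=M0/2=0, d=(M1−M0)/(6·2)=83/1672, b=Δ0−h0·(2M0+M1)/6=-146/209
seg 1: a=1, c=M1/2=249/836, d=(M2−M1)/(6·2)=-415/1672, b=Δ1−h1·(2M1+M2)/6=-43/418
seg 2: a=0, c=M2/2=-249/209, d=(M3−M2)/(6·2)=39/88, b=Δ2−h2·(2M2+M3)/6=-395/209
seg 3: a=-5, c=M3/2=1227/836, d=(M4−M3)/(6·2)=-125/836, b=Δ3−h3·(2M3+M4)/6=-559/418
seg 4: a=-3, c=M4/2=477/836, d=(M5−M4)/(6·2)=-159/1672, b=Δ4−h4·(2M4+M5)/6=1145/418
t_q=5 → seg 2, τ=1; S=0+-395/209·τ+-249/209·τ²+39/88·τ³=-401/152

  seg 0: a=2 b=-146/209 c=0 d=83/1672
  seg 1: a=1 b=-43/418 c=249/836 d=-415/1672
  seg 2: a=0 b=-395/209 c=-249/209 d=39/88
  seg 3: a=-5 b=-559/418 c=1227/836 d=-125/836
  seg 4: a=-3 b=1145/418 c=477/836 d=-159/1672
S(5) = -401/152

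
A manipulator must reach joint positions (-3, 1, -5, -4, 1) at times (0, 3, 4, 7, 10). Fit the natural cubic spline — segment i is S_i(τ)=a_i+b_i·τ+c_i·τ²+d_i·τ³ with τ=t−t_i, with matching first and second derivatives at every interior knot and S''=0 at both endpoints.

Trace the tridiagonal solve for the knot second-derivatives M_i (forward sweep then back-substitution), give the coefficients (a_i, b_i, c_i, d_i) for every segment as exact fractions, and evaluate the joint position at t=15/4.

  seg 0: a=-3 b=169/38 c=0 d=-355/1026
  seg 1: a=1 b=-93/19 c=-355/114 d=229/114
  seg 2: a=-5 b=-581/114 c=166/57 d=-377/1026
  seg 3: a=-4 b=140/57 c=-15/38 d=5/114
S(15/4) = -8695/2432

Δ: Δ0=4/3, Δ1=-6, Δ2=1/3, Δ3=5/3
row 1: diag=8, rhs=-44; c'=1/8, d'=-11/2
row 2: denom=8−1·1/8=63/8; d'=(38−1·-11/2)/(63/8)=116/21
row 3: denom=12−3·8/21=76/7; d'=(8−3·116/21)/(76/7)=-15/19
back: M3=-15/19
back: M2=116/21−8/21·-15/19=332/57
back: M1=-11/2−1/8·332/57=-355/57
M: M0=0, M1=-355/57, M2=332/57, M3=-15/19, M4=0
seg 0: a=-3, c=M0/2=0, d=(M1−M0)/(6·3)=-355/1026, b=Δ0−h0·(2M0+M1)/6=169/38
seg 1: a=1, c=M1/2=-355/114, d=(M2−M1)/(6·1)=229/114, b=Δ1−h1·(2M1+M2)/6=-93/19
seg 2: a=-5, c=M2/2=166/57, d=(M3−M2)/(6·3)=-377/1026, b=Δ2−h2·(2M2+M3)/6=-581/114
seg 3: a=-4, c=M3/2=-15/38, d=(M4−M3)/(6·3)=5/114, b=Δ3−h3·(2M3+M4)/6=140/57
t_q=15/4 → seg 1, τ=3/4; S=1+-93/19·τ+-355/114·τ²+229/114·τ³=-8695/2432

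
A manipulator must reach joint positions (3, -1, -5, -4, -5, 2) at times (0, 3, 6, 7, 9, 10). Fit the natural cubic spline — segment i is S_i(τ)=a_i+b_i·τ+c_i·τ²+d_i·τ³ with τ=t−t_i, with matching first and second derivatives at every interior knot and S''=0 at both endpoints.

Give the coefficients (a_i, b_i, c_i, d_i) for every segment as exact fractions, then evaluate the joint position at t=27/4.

Δ: Δ0=-4/3, Δ1=-4/3, Δ2=1, Δ3=-1/2, Δ4=7
row 1: diag=12, rhs=0; c'=1/4, d'=0
row 2: denom=8−3·1/4=29/4; d'=(14−3·0)/(29/4)=56/29
row 3: denom=6−1·4/29=170/29; d'=(-9−1·56/29)/(170/29)=-317/170
row 4: denom=6−2·29/85=452/85; d'=(45−2·-317/170)/(452/85)=2071/226
back: M4=2071/226
back: M3=-317/170−29/85·2071/226=-564/113
back: M2=56/29−4/29·-564/113=296/113
back: M1=0−1/4·296/113=-74/113
M: M0=0, M1=-74/113, M2=296/113, M3=-564/113, M4=2071/226, M5=0
seg 0: a=3, c=M0/2=0, d=(M1−M0)/(6·3)=-37/1017, b=Δ0−h0·(2M0+M1)/6=-341/339
seg 1: a=-1, c=M1/2=-37/113, d=(M2−M1)/(6·3)=185/1017, b=Δ1−h1·(2M1+M2)/6=-674/339
seg 2: a=-5, c=M2/2=148/113, d=(M3−M2)/(6·1)=-430/339, b=Δ2−h2·(2M2+M3)/6=325/339
seg 3: a=-4, c=M3/2=-282/113, d=(M4−M3)/(6·2)=3199/2712, b=Δ3−h3·(2M3+M4)/6=-77/339
seg 4: a=-5, c=M4/2=2071/452, d=(M5−M4)/(6·1)=-2071/1356, b=Δ4−h4·(2M4+M5)/6=2675/678
t_q=27/4 → seg 2, τ=3/4; S=-5+325/339·τ+148/113·τ²+-430/339·τ³=-14751/3616

  seg 0: a=3 b=-341/339 c=0 d=-37/1017
  seg 1: a=-1 b=-674/339 c=-37/113 d=185/1017
  seg 2: a=-5 b=325/339 c=148/113 d=-430/339
  seg 3: a=-4 b=-77/339 c=-282/113 d=3199/2712
  seg 4: a=-5 b=2675/678 c=2071/452 d=-2071/1356
S(27/4) = -14751/3616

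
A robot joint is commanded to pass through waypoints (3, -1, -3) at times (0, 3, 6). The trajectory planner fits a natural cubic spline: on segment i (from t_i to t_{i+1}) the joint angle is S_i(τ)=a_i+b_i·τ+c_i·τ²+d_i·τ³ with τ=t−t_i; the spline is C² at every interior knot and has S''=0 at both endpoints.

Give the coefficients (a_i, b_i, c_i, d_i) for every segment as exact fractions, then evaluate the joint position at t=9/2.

Δ: Δ0=-4/3, Δ1=-2/3
row 1: diag=12, rhs=4; c'=1/4, d'=1/3
back: M1=1/3
M: M0=0, M1=1/3, M2=0
seg 0: a=3, c=M0/2=0, d=(M1−M0)/(6·3)=1/54, b=Δ0−h0·(2M0+M1)/6=-3/2
seg 1: a=-1, c=M1/2=1/6, d=(M2−M1)/(6·3)=-1/54, b=Δ1−h1·(2M1+M2)/6=-1
t_q=9/2 → seg 1, τ=3/2; S=-1+-1·τ+1/6·τ²+-1/54·τ³=-35/16

  seg 0: a=3 b=-3/2 c=0 d=1/54
  seg 1: a=-1 b=-1 c=1/6 d=-1/54
S(9/2) = -35/16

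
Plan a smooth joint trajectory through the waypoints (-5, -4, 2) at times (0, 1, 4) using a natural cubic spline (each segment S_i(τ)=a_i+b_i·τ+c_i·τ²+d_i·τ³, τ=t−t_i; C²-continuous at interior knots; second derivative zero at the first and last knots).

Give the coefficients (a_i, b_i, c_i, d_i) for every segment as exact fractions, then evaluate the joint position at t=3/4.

  seg 0: a=-5 b=7/8 c=0 d=1/8
  seg 1: a=-4 b=5/4 c=3/8 d=-1/24
S(3/4) = -2197/512

Δ: Δ0=1, Δ1=2
row 1: diag=8, rhs=6; c'=3/8, d'=3/4
back: M1=3/4
M: M0=0, M1=3/4, M2=0
seg 0: a=-5, c=M0/2=0, d=(M1−M0)/(6·1)=1/8, b=Δ0−h0·(2M0+M1)/6=7/8
seg 1: a=-4, c=M1/2=3/8, d=(M2−M1)/(6·3)=-1/24, b=Δ1−h1·(2M1+M2)/6=5/4
t_q=3/4 → seg 0, τ=3/4; S=-5+7/8·τ+0·τ²+1/8·τ³=-2197/512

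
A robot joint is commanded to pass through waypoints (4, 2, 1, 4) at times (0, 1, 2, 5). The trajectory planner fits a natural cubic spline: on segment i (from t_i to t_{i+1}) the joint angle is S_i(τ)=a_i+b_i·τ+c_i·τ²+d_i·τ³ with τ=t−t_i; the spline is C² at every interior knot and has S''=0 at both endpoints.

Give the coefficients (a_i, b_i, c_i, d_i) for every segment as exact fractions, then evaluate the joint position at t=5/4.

  seg 0: a=4 b=-68/31 c=0 d=6/31
  seg 1: a=2 b=-50/31 c=18/31 d=1/31
  seg 2: a=1 b=-11/31 c=21/31 d=-7/93
S(5/4) = 3241/1984

Δ: Δ0=-2, Δ1=-1, Δ2=1
row 1: diag=4, rhs=6; c'=1/4, d'=3/2
row 2: denom=8−1·1/4=31/4; d'=(12−1·3/2)/(31/4)=42/31
back: M2=42/31
back: M1=3/2−1/4·42/31=36/31
M: M0=0, M1=36/31, M2=42/31, M3=0
seg 0: a=4, c=M0/2=0, d=(M1−M0)/(6·1)=6/31, b=Δ0−h0·(2M0+M1)/6=-68/31
seg 1: a=2, c=M1/2=18/31, d=(M2−M1)/(6·1)=1/31, b=Δ1−h1·(2M1+M2)/6=-50/31
seg 2: a=1, c=M2/2=21/31, d=(M3−M2)/(6·3)=-7/93, b=Δ2−h2·(2M2+M3)/6=-11/31
t_q=5/4 → seg 1, τ=1/4; S=2+-50/31·τ+18/31·τ²+1/31·τ³=3241/1984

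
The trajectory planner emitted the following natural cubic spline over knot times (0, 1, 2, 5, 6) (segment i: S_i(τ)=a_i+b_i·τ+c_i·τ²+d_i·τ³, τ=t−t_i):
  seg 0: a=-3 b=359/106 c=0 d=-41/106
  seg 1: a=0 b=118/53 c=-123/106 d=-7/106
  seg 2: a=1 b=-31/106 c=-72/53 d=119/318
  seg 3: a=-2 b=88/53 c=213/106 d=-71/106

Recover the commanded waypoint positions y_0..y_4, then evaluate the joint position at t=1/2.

y_0 = S_0(0) = a_0 = -3
y_1 = S_1(0) = a_1 = 0
y_2 = S_2(0) = a_2 = 1
y_3 = S_3(0) = a_3 = -2
y_4 = S_3(1) = 1
t_q=1/2 is in segment 0 (τ=1/2); S_0(τ)=-1149/848

y_0=-3 y_1=0 y_2=1 y_3=-2 y_4=1
S(1/2) = -1149/848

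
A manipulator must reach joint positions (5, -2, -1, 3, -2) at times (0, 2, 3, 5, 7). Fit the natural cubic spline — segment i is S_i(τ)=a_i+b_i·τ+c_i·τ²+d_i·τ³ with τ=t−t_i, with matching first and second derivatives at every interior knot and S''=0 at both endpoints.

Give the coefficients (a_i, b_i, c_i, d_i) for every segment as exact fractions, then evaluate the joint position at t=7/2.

  seg 0: a=5 b=-629/128 c=0 d=181/512
  seg 1: a=-2 b=-43/64 c=543/256 d=-115/256
  seg 2: a=-1 b=569/256 c=99/128 d=-453/1024
  seg 3: a=3 b=1/128 c=-963/512 d=321/1024
S(7/2) = 2043/8192

Δ: Δ0=-7/2, Δ1=1, Δ2=2, Δ3=-5/2
row 1: diag=6, rhs=27; c'=1/6, d'=9/2
row 2: denom=6−1·1/6=35/6; d'=(6−1·9/2)/(35/6)=9/35
row 3: denom=8−2·12/35=256/35; d'=(-27−2·9/35)/(256/35)=-963/256
back: M3=-963/256
back: M2=9/35−12/35·-963/256=99/64
back: M1=9/2−1/6·99/64=543/128
M: M0=0, M1=543/128, M2=99/64, M3=-963/256, M4=0
seg 0: a=5, c=M0/2=0, d=(M1−M0)/(6·2)=181/512, b=Δ0−h0·(2M0+M1)/6=-629/128
seg 1: a=-2, c=M1/2=543/256, d=(M2−M1)/(6·1)=-115/256, b=Δ1−h1·(2M1+M2)/6=-43/64
seg 2: a=-1, c=M2/2=99/128, d=(M3−M2)/(6·2)=-453/1024, b=Δ2−h2·(2M2+M3)/6=569/256
seg 3: a=3, c=M3/2=-963/512, d=(M4−M3)/(6·2)=321/1024, b=Δ3−h3·(2M3+M4)/6=1/128
t_q=7/2 → seg 2, τ=1/2; S=-1+569/256·τ+99/128·τ²+-453/1024·τ³=2043/8192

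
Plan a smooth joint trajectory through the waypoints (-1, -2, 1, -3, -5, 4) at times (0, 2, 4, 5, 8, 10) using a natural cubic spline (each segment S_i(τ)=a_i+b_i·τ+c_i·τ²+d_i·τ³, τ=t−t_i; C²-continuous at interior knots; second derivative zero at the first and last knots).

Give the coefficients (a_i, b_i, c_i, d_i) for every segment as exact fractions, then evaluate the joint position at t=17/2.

Δ: Δ0=-1/2, Δ1=3/2, Δ2=-4, Δ3=-2/3, Δ4=9/2
row 1: diag=8, rhs=12; c'=1/4, d'=3/2
row 2: denom=6−2·1/4=11/2; d'=(-33−2·3/2)/(11/2)=-72/11
row 3: denom=8−1·2/11=86/11; d'=(20−1·-72/11)/(86/11)=146/43
row 4: denom=10−3·33/86=761/86; d'=(31−3·146/43)/(761/86)=1790/761
back: M4=1790/761
back: M3=146/43−33/86·1790/761=1897/761
back: M2=-72/11−2/11·1897/761=-5326/761
back: M1=3/2−1/4·-5326/761=2473/761
M: M0=0, M1=2473/761, M2=-5326/761, M3=1897/761, M4=1790/761, M5=0
seg 0: a=-1, c=M0/2=0, d=(M1−M0)/(6·2)=2473/9132, b=Δ0−h0·(2M0+M1)/6=-7229/4566
seg 1: a=-2, c=M1/2=2473/1522, d=(M2−M1)/(6·2)=-7799/9132, b=Δ1−h1·(2M1+M2)/6=7609/4566
seg 2: a=1, c=M2/2=-2663/761, d=(M3−M2)/(6·1)=7223/4566, b=Δ2−h2·(2M2+M3)/6=-9509/4566
seg 3: a=-3, c=M3/2=1897/1522, d=(M4−M3)/(6·3)=-107/13698, b=Δ3−h3·(2M3+M4)/6=-9898/2283
seg 4: a=-5, c=M4/2=895/761, d=(M5−M4)/(6·2)=-895/4566, b=Δ4−h4·(2M4+M5)/6=13387/4566
t_q=17/2 → seg 4, τ=1/2; S=-5+13387/4566·τ+895/761·τ²+-895/4566·τ³=-39749/12176

  seg 0: a=-1 b=-7229/4566 c=0 d=2473/9132
  seg 1: a=-2 b=7609/4566 c=2473/1522 d=-7799/9132
  seg 2: a=1 b=-9509/4566 c=-2663/761 d=7223/4566
  seg 3: a=-3 b=-9898/2283 c=1897/1522 d=-107/13698
  seg 4: a=-5 b=13387/4566 c=895/761 d=-895/4566
S(17/2) = -39749/12176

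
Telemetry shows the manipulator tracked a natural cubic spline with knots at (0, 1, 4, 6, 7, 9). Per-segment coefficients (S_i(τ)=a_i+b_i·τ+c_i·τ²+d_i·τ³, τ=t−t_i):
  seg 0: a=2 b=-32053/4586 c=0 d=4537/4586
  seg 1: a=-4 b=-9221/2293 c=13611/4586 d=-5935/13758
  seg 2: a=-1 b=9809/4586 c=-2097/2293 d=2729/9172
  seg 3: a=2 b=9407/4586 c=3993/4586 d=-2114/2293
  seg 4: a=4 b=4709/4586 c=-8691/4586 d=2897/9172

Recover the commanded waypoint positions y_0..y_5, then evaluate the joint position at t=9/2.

y_0=2 y_1=-4 y_2=-1 y_3=2 y_4=4 y_5=1
S(9/2) = -8951/73376

y_0 = S_0(0) = a_0 = 2
y_1 = S_1(0) = a_1 = -4
y_2 = S_2(0) = a_2 = -1
y_3 = S_3(0) = a_3 = 2
y_4 = S_4(0) = a_4 = 4
y_5 = S_4(2) = 1
t_q=9/2 is in segment 2 (τ=1/2); S_2(τ)=-8951/73376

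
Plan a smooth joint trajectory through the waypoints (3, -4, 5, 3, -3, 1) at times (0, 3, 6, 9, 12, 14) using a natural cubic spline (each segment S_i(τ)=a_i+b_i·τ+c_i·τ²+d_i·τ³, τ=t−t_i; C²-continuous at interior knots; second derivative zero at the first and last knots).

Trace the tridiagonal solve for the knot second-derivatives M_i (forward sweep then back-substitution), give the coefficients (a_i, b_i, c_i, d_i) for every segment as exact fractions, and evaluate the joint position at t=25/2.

Δ: Δ0=-7/3, Δ1=3, Δ2=-2/3, Δ3=-2, Δ4=2
row 1: diag=12, rhs=32; c'=1/4, d'=8/3
row 2: denom=12−3·1/4=45/4; d'=(-22−3·8/3)/(45/4)=-8/3
row 3: denom=12−3·4/15=56/5; d'=(-8−3·-8/3)/(56/5)=0
row 4: denom=10−3·15/56=515/56; d'=(24−3·0)/(515/56)=1344/515
back: M4=1344/515
back: M3=0−15/56·1344/515=-72/103
back: M2=-8/3−4/15·-72/103=-3832/1545
back: M1=8/3−1/4·-3832/1545=5078/1545
M: M0=0, M1=5078/1545, M2=-3832/1545, M3=-72/103, M4=1344/515, M5=0
seg 0: a=3, c=M0/2=0, d=(M1−M0)/(6·3)=2539/13905, b=Δ0−h0·(2M0+M1)/6=-2048/515
seg 1: a=-4, c=M1/2=2539/1545, d=(M2−M1)/(6·3)=-33/103, b=Δ1−h1·(2M1+M2)/6=491/515
seg 2: a=5, c=M2/2=-1916/1545, d=(M3−M2)/(6·3)=1376/13905, b=Δ2−h2·(2M2+M3)/6=1114/515
seg 3: a=3, c=M3/2=-36/103, d=(M4−M3)/(6·3)=284/1545, b=Δ3−h3·(2M3+M4)/6=-1342/515
seg 4: a=-3, c=M4/2=672/515, d=(M5−M4)/(6·2)=-112/515, b=Δ4−h4·(2M4+M5)/6=134/515
t_q=25/2 → seg 4, τ=1/2; S=-3+134/515·τ+672/515·τ²+-112/515·τ³=-1324/515

  seg 0: a=3 b=-2048/515 c=0 d=2539/13905
  seg 1: a=-4 b=491/515 c=2539/1545 d=-33/103
  seg 2: a=5 b=1114/515 c=-1916/1545 d=1376/13905
  seg 3: a=3 b=-1342/515 c=-36/103 d=284/1545
  seg 4: a=-3 b=134/515 c=672/515 d=-112/515
S(25/2) = -1324/515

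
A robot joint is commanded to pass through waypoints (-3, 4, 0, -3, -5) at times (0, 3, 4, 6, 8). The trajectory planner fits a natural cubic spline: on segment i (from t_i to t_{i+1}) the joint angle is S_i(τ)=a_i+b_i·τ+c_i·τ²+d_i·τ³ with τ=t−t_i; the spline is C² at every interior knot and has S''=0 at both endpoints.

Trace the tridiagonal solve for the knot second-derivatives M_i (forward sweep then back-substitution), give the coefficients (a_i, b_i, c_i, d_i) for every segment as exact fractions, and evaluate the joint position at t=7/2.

Δ: Δ0=7/3, Δ1=-4, Δ2=-3/2, Δ3=-1
row 1: diag=8, rhs=-38; c'=1/8, d'=-19/4
row 2: denom=6−1·1/8=47/8; d'=(15−1·-19/4)/(47/8)=158/47
row 3: denom=8−2·16/47=344/47; d'=(3−2·158/47)/(344/47)=-175/344
back: M3=-175/344
back: M2=158/47−16/47·-175/344=152/43
back: M1=-19/4−1/8·152/43=-893/172
M: M0=0, M1=-893/172, M2=152/43, M3=-175/344, M4=0
seg 0: a=-3, c=M0/2=0, d=(M1−M0)/(6·3)=-893/3096, b=Δ0−h0·(2M0+M1)/6=5087/1032
seg 1: a=4, c=M1/2=-893/344, d=(M2−M1)/(6·1)=1501/1032, b=Δ1−h1·(2M1+M2)/6=-1475/516
seg 2: a=0, c=M2/2=76/43, d=(M3−M2)/(6·2)=-1391/4128, b=Δ2−h2·(2M2+M3)/6=-3805/1032
seg 3: a=-3, c=M3/2=-175/688, d=(M4−M3)/(6·2)=175/4128, b=Δ3−h3·(2M3+M4)/6=-341/516
t_q=7/2 → seg 1, τ=1/2; S=4+-1475/516·τ+-893/344·τ²+1501/1032·τ³=5789/2752

  seg 0: a=-3 b=5087/1032 c=0 d=-893/3096
  seg 1: a=4 b=-1475/516 c=-893/344 d=1501/1032
  seg 2: a=0 b=-3805/1032 c=76/43 d=-1391/4128
  seg 3: a=-3 b=-341/516 c=-175/688 d=175/4128
S(7/2) = 5789/2752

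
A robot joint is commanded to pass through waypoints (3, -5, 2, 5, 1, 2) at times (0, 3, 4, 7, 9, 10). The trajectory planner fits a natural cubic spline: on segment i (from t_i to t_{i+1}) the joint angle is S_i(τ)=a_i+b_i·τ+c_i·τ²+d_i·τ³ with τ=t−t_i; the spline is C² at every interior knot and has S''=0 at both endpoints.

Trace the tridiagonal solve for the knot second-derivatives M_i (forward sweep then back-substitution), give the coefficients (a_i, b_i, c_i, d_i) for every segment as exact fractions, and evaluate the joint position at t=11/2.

Δ: Δ0=-8/3, Δ1=7, Δ2=1, Δ3=-2, Δ4=1
row 1: diag=8, rhs=58; c'=1/8, d'=29/4
row 2: denom=8−1·1/8=63/8; d'=(-36−1·29/4)/(63/8)=-346/63
row 3: denom=10−3·8/21=62/7; d'=(-18−3·-346/63)/(62/7)=-16/93
row 4: denom=6−2·7/31=172/31; d'=(18−2·-16/93)/(172/31)=853/258
back: M4=853/258
back: M3=-16/93−7/31·853/258=-79/86
back: M2=-346/63−8/21·-79/86=-1990/387
back: M1=29/4−1/8·-1990/387=6109/774
M: M0=0, M1=6109/774, M2=-1990/387, M3=-79/86, M4=853/258, M5=0
seg 0: a=3, c=M0/2=0, d=(M1−M0)/(6·3)=6109/13932, b=Δ0−h0·(2M0+M1)/6=-10237/1548
seg 1: a=-5, c=M1/2=6109/1548, d=(M2−M1)/(6·1)=-1121/516, b=Δ1−h1·(2M1+M2)/6=4045/774
seg 2: a=2, c=M2/2=-995/387, d=(M3−M2)/(6·3)=3269/13932, b=Δ2−h2·(2M2+M3)/6=10219/1548
seg 3: a=5, c=M3/2=-79/172, d=(M4−M3)/(6·2)=545/1548, b=Δ3−h3·(2M3+M4)/6=-1927/774
seg 4: a=1, c=M4/2=853/516, d=(M5−M4)/(6·1)=-853/1548, b=Δ4−h4·(2M4+M5)/6=-79/774
t_q=11/2 → seg 2, τ=3/2; S=2+10219/1548·τ+-995/387·τ²+3269/13932·τ³=9507/1376

  seg 0: a=3 b=-10237/1548 c=0 d=6109/13932
  seg 1: a=-5 b=4045/774 c=6109/1548 d=-1121/516
  seg 2: a=2 b=10219/1548 c=-995/387 d=3269/13932
  seg 3: a=5 b=-1927/774 c=-79/172 d=545/1548
  seg 4: a=1 b=-79/774 c=853/516 d=-853/1548
S(11/2) = 9507/1376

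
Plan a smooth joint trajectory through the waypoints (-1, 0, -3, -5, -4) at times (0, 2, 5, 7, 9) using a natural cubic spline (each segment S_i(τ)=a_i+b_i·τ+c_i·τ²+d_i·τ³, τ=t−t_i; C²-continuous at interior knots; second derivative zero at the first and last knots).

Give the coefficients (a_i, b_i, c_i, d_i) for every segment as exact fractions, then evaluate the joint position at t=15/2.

Δ: Δ0=1/2, Δ1=-1, Δ2=-1, Δ3=1/2
row 1: diag=10, rhs=-9; c'=3/10, d'=-9/10
row 2: denom=10−3·3/10=91/10; d'=(0−3·-9/10)/(91/10)=27/91
row 3: denom=8−2·20/91=688/91; d'=(9−2·27/91)/(688/91)=765/688
back: M3=765/688
back: M2=27/91−20/91·765/688=9/172
back: M1=-9/10−3/10·9/172=-315/344
M: M0=0, M1=-315/344, M2=9/172, M3=765/688, M4=0
seg 0: a=-1, c=M0/2=0, d=(M1−M0)/(6·2)=-105/1376, b=Δ0−h0·(2M0+M1)/6=277/344
seg 1: a=0, c=M1/2=-315/688, d=(M2−M1)/(6·3)=37/688, b=Δ1−h1·(2M1+M2)/6=-19/172
seg 2: a=-3, c=M2/2=9/344, d=(M3−M2)/(6·2)=243/2752, b=Δ2−h2·(2M2+M3)/6=-967/688
seg 3: a=-5, c=M3/2=765/1376, d=(M4−M3)/(6·2)=-255/2752, b=Δ3−h3·(2M3+M4)/6=-83/344
t_q=15/2 → seg 3, τ=1/2; S=-5+-83/344·τ+765/1376·τ²+-255/2752·τ³=-109931/22016

  seg 0: a=-1 b=277/344 c=0 d=-105/1376
  seg 1: a=0 b=-19/172 c=-315/688 d=37/688
  seg 2: a=-3 b=-967/688 c=9/344 d=243/2752
  seg 3: a=-5 b=-83/344 c=765/1376 d=-255/2752
S(15/2) = -109931/22016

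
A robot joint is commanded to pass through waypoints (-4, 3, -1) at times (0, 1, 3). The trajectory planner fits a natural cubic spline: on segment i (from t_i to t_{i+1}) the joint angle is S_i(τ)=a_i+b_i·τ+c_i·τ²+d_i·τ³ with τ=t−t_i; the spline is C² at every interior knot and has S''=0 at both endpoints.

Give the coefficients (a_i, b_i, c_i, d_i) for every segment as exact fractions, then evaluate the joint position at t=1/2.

  seg 0: a=-4 b=17/2 c=0 d=-3/2
  seg 1: a=3 b=4 c=-9/2 d=3/4
S(1/2) = 1/16

Δ: Δ0=7, Δ1=-2
row 1: diag=6, rhs=-54; c'=1/3, d'=-9
back: M1=-9
M: M0=0, M1=-9, M2=0
seg 0: a=-4, c=M0/2=0, d=(M1−M0)/(6·1)=-3/2, b=Δ0−h0·(2M0+M1)/6=17/2
seg 1: a=3, c=M1/2=-9/2, d=(M2−M1)/(6·2)=3/4, b=Δ1−h1·(2M1+M2)/6=4
t_q=1/2 → seg 0, τ=1/2; S=-4+17/2·τ+0·τ²+-3/2·τ³=1/16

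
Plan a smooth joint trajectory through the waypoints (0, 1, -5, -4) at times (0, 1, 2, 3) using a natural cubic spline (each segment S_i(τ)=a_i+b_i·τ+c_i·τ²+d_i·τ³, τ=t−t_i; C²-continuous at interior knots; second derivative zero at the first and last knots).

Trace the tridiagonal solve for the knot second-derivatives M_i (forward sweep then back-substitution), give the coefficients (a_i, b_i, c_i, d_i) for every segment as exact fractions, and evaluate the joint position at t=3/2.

Δ: Δ0=1, Δ1=-6, Δ2=1
row 1: diag=4, rhs=-42; c'=1/4, d'=-21/2
row 2: denom=4−1·1/4=15/4; d'=(42−1·-21/2)/(15/4)=14
back: M2=14
back: M1=-21/2−1/4·14=-14
M: M0=0, M1=-14, M2=14, M3=0
seg 0: a=0, c=M0/2=0, d=(M1−M0)/(6·1)=-7/3, b=Δ0−h0·(2M0+M1)/6=10/3
seg 1: a=1, c=M1/2=-7, d=(M2−M1)/(6·1)=14/3, b=Δ1−h1·(2M1+M2)/6=-11/3
seg 2: a=-5, c=M2/2=7, d=(M3−M2)/(6·1)=-7/3, b=Δ2−h2·(2M2+M3)/6=-11/3
t_q=3/2 → seg 1, τ=1/2; S=1+-11/3·τ+-7·τ²+14/3·τ³=-2

  seg 0: a=0 b=10/3 c=0 d=-7/3
  seg 1: a=1 b=-11/3 c=-7 d=14/3
  seg 2: a=-5 b=-11/3 c=7 d=-7/3
S(3/2) = -2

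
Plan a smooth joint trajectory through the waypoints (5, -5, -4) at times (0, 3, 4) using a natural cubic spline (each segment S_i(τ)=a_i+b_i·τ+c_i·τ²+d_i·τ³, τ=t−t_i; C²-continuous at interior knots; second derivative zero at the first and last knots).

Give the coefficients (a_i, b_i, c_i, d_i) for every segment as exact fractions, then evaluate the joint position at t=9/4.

  seg 0: a=5 b=-119/24 c=0 d=13/72
  seg 1: a=-5 b=-1/12 c=13/8 d=-13/24
S(9/4) = -2099/512

Δ: Δ0=-10/3, Δ1=1
row 1: diag=8, rhs=26; c'=1/8, d'=13/4
back: M1=13/4
M: M0=0, M1=13/4, M2=0
seg 0: a=5, c=M0/2=0, d=(M1−M0)/(6·3)=13/72, b=Δ0−h0·(2M0+M1)/6=-119/24
seg 1: a=-5, c=M1/2=13/8, d=(M2−M1)/(6·1)=-13/24, b=Δ1−h1·(2M1+M2)/6=-1/12
t_q=9/4 → seg 0, τ=9/4; S=5+-119/24·τ+0·τ²+13/72·τ³=-2099/512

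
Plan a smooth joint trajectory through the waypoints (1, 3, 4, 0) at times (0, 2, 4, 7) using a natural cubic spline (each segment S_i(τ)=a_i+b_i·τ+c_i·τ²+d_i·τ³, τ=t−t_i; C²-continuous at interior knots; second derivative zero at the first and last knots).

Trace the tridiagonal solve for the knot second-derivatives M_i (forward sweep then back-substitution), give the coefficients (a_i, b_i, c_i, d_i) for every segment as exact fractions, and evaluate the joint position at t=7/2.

  seg 0: a=1 b=59/57 c=0 d=-1/114
  seg 1: a=3 b=53/57 c=-1/19 d=-37/456
  seg 2: a=4 b=-29/114 c=-41/76 d=41/684
S(7/2) = 4867/1216

Δ: Δ0=1, Δ1=1/2, Δ2=-4/3
row 1: diag=8, rhs=-3; c'=1/4, d'=-3/8
row 2: denom=10−2·1/4=19/2; d'=(-11−2·-3/8)/(19/2)=-41/38
back: M2=-41/38
back: M1=-3/8−1/4·-41/38=-2/19
M: M0=0, M1=-2/19, M2=-41/38, M3=0
seg 0: a=1, c=M0/2=0, d=(M1−M0)/(6·2)=-1/114, b=Δ0−h0·(2M0+M1)/6=59/57
seg 1: a=3, c=M1/2=-1/19, d=(M2−M1)/(6·2)=-37/456, b=Δ1−h1·(2M1+M2)/6=53/57
seg 2: a=4, c=M2/2=-41/76, d=(M3−M2)/(6·3)=41/684, b=Δ2−h2·(2M2+M3)/6=-29/114
t_q=7/2 → seg 1, τ=3/2; S=3+53/57·τ+-1/19·τ²+-37/456·τ³=4867/1216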